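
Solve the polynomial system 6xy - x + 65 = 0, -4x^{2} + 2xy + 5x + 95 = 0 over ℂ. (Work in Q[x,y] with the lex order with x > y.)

Compute a lex Gröbner basis by Buchberger's algorithm.
f_1 = 6xy - x + 65, LT = xy.
f_2 = -4x^{2} + 2xy + 5x + 95, LT = x^{2}.

S(f_1,f_2): lcm = x^{2}y. S = -\tfrac{1}{6}x^{2} + \tfrac{1}{2}xy^{2} + \tfrac{5}{4}xy + \tfrac{65}{6}x + \tfrac{95}{4}y.
  leading term x^{2}: subtract (\tfrac{1}{24})·f_2 from -\tfrac{1}{6}x^{2} + \tfrac{1}{2}xy^{2} + \tfrac{5}{4}xy + \tfrac{65}{6}x + \tfrac{95}{4}y → \tfrac{1}{2}xy^{2} + \tfrac{7}{6}xy + \tfrac{85}{8}x + \tfrac{95}{4}y - \tfrac{95}{24}
  leading term xy^{2}: subtract (\tfrac{1}{12}y)·f_1 from \tfrac{1}{2}xy^{2} + \tfrac{7}{6}xy + \tfrac{85}{8}x + \tfrac{95}{4}y - \tfrac{95}{24} → \tfrac{5}{4}xy + \tfrac{85}{8}x + \tfrac{55}{3}y - \tfrac{95}{24}
  leading term xy: subtract (\tfrac{5}{24})·f_1 from \tfrac{5}{4}xy + \tfrac{85}{8}x + \tfrac{55}{3}y - \tfrac{95}{24} → \tfrac{65}{6}x + \tfrac{55}{3}y - \tfrac{35}{2}
  leading term x: no divisor's leading term divides it; move \tfrac{65}{6}x to the remainder.
  leading term y: no divisor's leading term divides it; move \tfrac{55}{3}y to the remainder.
  leading term 1: no divisor's leading term divides it; move -\tfrac{35}{2} to the remainder.
  remainder \tfrac{65}{6}x + \tfrac{55}{3}y - \tfrac{35}{2} ≠ 0; add h_3 = \tfrac{65}{6}x + \tfrac{55}{3}y - \tfrac{35}{2} to the basis.

S(f_1,h_3): lcm = xy. S = -\tfrac{1}{6}x - \tfrac{22}{13}y^{2} + \tfrac{21}{13}y + \tfrac{65}{6}.
  leading term x: subtract (-\tfrac{1}{65})·h_3 from -\tfrac{1}{6}x - \tfrac{22}{13}y^{2} + \tfrac{21}{13}y + \tfrac{65}{6} → -\tfrac{22}{13}y^{2} + \tfrac{74}{39}y + \tfrac{412}{39}
  leading term y^{2}: no divisor's leading term divides it; move -\tfrac{22}{13}y^{2} to the remainder.
  leading term y: no divisor's leading term divides it; move \tfrac{74}{39}y to the remainder.
  leading term 1: no divisor's leading term divides it; move \tfrac{412}{39} to the remainder.
  remainder -\tfrac{22}{13}y^{2} + \tfrac{74}{39}y + \tfrac{412}{39} ≠ 0; add h_4 = -\tfrac{22}{13}y^{2} + \tfrac{74}{39}y + \tfrac{412}{39} to the basis.

The other S-polynomials (S(f_2,h_3), S(f_1,h_4), S(f_2,h_4), S(h_3,h_4)) all reduce to 0 modulo the current basis, so we have a Gröbner basis.
Inter-reduce: drop elements whose leading term is divisible by another's, tail-reduce, and make monic.
Reduced Gröbner basis: {x + \tfrac{22}{13}y - \tfrac{21}{13}, y^{2} - \tfrac{37}{33}y - \tfrac{206}{33}}.

The lex basis is triangular: the last element involves only y. Solving y^{2} - \tfrac{37}{33}y - \tfrac{206}{33} = 0 gives y ∈ {-2, 103/33}; substituting each value into the earlier elements determines the remaining variables.
  y = -2: the earlier basis element becomes x - 5 = 0, giving x = 5 — point (5, -2).
  y = 103/33: the earlier basis element becomes x + \tfrac{11}{3} = 0, giving x = -11/3 — point (-11/3, 103/33).

{(5, -2), (-11/3, 103/33)}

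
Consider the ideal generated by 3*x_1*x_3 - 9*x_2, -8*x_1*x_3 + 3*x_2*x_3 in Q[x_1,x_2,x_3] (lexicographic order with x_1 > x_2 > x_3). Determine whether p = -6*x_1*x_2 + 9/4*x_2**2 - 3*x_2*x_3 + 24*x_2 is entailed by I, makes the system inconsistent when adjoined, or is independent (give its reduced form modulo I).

First compute the reduced Gröbner basis of I by Buchberger's algorithm.
f_1 = 3*x_1*x_3 - 9*x_2, LT = x_1*x_3.
f_2 = -8*x_1*x_3 + 3*x_2*x_3, LT = x_1*x_3.

S(f_1,f_2): lcm = x_1*x_3. S = 3/8*x_2*x_3 - 3*x_2.
  leading term x_2*x_3: no divisor's leading term divides it; move 3/8*x_2*x_3 to the remainder.
  leading term x_2: no divisor's leading term divides it; move -3*x_2 to the remainder.
  remainder 3/8*x_2*x_3 - 3*x_2 ≠ 0; add h_3 = 3/8*x_2*x_3 - 3*x_2 to the basis.

S(f_1,h_3): lcm = x_1*x_2*x_3. S = 8*x_1*x_2 - 3*x_2**2.
  leading term x_1*x_2: no divisor's leading term divides it; move 8*x_1*x_2 to the remainder.
  leading term x_2**2: no divisor's leading term divides it; move -3*x_2**2 to the remainder.
  remainder 8*x_1*x_2 - 3*x_2**2 ≠ 0; add h_4 = 8*x_1*x_2 - 3*x_2**2 to the basis.

The other S-polynomials (S(f_2,h_3), S(f_1,h_4), S(f_2,h_4), S(h_3,h_4)) all reduce to 0 modulo the current basis, so we have a Gröbner basis.
Inter-reduce: drop elements whose leading term is divisible by another's, tail-reduce, and make monic.
Reduced Gröbner basis: {x_1*x_2 - 3/8*x_2**2, x_1*x_3 - 3*x_2, x_2*x_3 - 8*x_2}.
Label its elements g_1 = x_1*x_2 - 3/8*x_2**2, g_2 = x_1*x_3 - 3*x_2, g_3 = x_2*x_3 - 8*x_2.

Reduce p = -6*x_1*x_2 + 9/4*x_2**2 - 3*x_2*x_3 + 24*x_2 modulo G:
  leading term x_1*x_2: subtract (-6)·g_1 from -6*x_1*x_2 + 9/4*x_2**2 - 3*x_2*x_3 + 24*x_2 → -3*x_2*x_3 + 24*x_2
  leading term x_2*x_3: subtract (-3)·g_3 from -3*x_2*x_3 + 24*x_2 → 0
  normal form = 0.
Since the normal form is 0, p ∈ I.

Ideal membership is decidable via reduction modulo a Gröbner basis.

-6*x_1*x_2 + 9/4*x_2**2 - 3*x_2*x_3 + 24*x_2 lies in I (it reduces to 0).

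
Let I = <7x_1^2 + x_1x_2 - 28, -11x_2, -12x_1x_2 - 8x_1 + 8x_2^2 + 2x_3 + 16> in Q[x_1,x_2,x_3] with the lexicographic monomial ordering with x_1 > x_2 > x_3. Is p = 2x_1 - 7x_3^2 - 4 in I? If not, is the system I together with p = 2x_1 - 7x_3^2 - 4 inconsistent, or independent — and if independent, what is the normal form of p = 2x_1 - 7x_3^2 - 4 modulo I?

2x_1 - 7x_3^2 - 4 is independent of I; its normal form modulo I is 225/2x_3.

First compute the reduced Gröbner basis of I by Buchberger's algorithm.
f_1 = 7x_1^2 + x_1x_2 - 28, LT = x_1^2.
f_2 = -11x_2, LT = x_2.
f_3 = -12x_1x_2 - 8x_1 + 8x_2^2 + 2x_3 + 16, LT = x_1x_2.

S(f_1,f_3): lcm = x_1^2x_2. S = -2/3x_1^2 + 17/21x_1x_2^2 + 1/6x_1x_3 + 4/3x_1 - 4x_2.
  leading term x_1^2: subtract (-2/21)·f_1 from -2/3x_1^2 + 17/21x_1x_2^2 + 1/6x_1x_3 + 4/3x_1 - 4x_2 → 17/21x_1x_2^2 + 2/21x_1x_2 + 1/6x_1x_3 + 4/3x_1 - 4x_2 - 8/3
  leading term x_1x_2^2: subtract (-17/231x_1x_2)·f_2 from 17/21x_1x_2^2 + 2/21x_1x_2 + 1/6x_1x_3 + 4/3x_1 - 4x_2 - 8/3 → 2/21x_1x_2 + 1/6x_1x_3 + 4/3x_1 - 4x_2 - 8/3
  leading term x_1x_2: subtract (-2/231x_1)·f_2 from 2/21x_1x_2 + 1/6x_1x_3 + 4/3x_1 - 4x_2 - 8/3 → 1/6x_1x_3 + 4/3x_1 - 4x_2 - 8/3
  leading term x_1x_3: no divisor's leading term divides it; move 1/6x_1x_3 to the remainder.
  leading term x_1: no divisor's leading term divides it; move 4/3x_1 to the remainder.
  leading term x_2: subtract (4/11)·f_2 from -4x_2 - 8/3 → -8/3
  leading term 1: no divisor's leading term divides it; move -8/3 to the remainder.
  remainder 1/6x_1x_3 + 4/3x_1 - 8/3 ≠ 0; add h_4 = 1/6x_1x_3 + 4/3x_1 - 8/3 to the basis.

S(f_2,f_3): lcm = x_1x_2. S = -2/3x_1 + 2/3x_2^2 + 1/6x_3 + 4/3.
  leading term x_1: no divisor's leading term divides it; move -2/3x_1 to the remainder.
  leading term x_2^2: subtract (-2/33x_2)·f_2 from 2/3x_2^2 + 1/6x_3 + 4/3 → 1/6x_3 + 4/3
  leading term x_3: no divisor's leading term divides it; move 1/6x_3 to the remainder.
  leading term 1: no divisor's leading term divides it; move 4/3 to the remainder.
  remainder -2/3x_1 + 1/6x_3 + 4/3 ≠ 0; add h_5 = -2/3x_1 + 1/6x_3 + 4/3 to the basis.

S(f_3,h_4): lcm = x_1x_2x_3. S = -8x_1x_2 + 2/3x_1x_3 - 2/3x_2^2x_3 + 16x_2 - 1/6x_3^2 - 4/3x_3.
  leading term x_1x_2: subtract (8/11x_1)·f_2 from -8x_1x_2 + 2/3x_1x_3 - 2/3x_2^2x_3 + 16x_2 - 1/6x_3^2 - 4/3x_3 → 2/3x_1x_3 - 2/3x_2^2x_3 + 16x_2 - 1/6x_3^2 - 4/3x_3
  leading term x_1x_3: subtract (4)·h_4 from 2/3x_1x_3 - 2/3x_2^2x_3 + 16x_2 - 1/6x_3^2 - 4/3x_3 → -16/3x_1 - 2/3x_2^2x_3 + 16x_2 - 1/6x_3^2 - 4/3x_3 + 32/3
  leading term x_1: subtract (8)·h_5 from -16/3x_1 - 2/3x_2^2x_3 + 16x_2 - 1/6x_3^2 - 4/3x_3 + 32/3 → -2/3x_2^2x_3 + 16x_2 - 1/6x_3^2 - 8/3x_3
  leading term x_2^2x_3: subtract (2/33x_2x_3)·f_2 from -2/3x_2^2x_3 + 16x_2 - 1/6x_3^2 - 8/3x_3 → 16x_2 - 1/6x_3^2 - 8/3x_3
  leading term x_2: subtract (-16/11)·f_2 from 16x_2 - 1/6x_3^2 - 8/3x_3 → -1/6x_3^2 - 8/3x_3
  leading term x_3^2: no divisor's leading term divides it; move -1/6x_3^2 to the remainder.
  leading term x_3: no divisor's leading term divides it; move -8/3x_3 to the remainder.
  remainder -1/6x_3^2 - 8/3x_3 ≠ 0; add h_6 = -1/6x_3^2 - 8/3x_3 to the basis.

The other S-polynomials (S(f_1,f_2), S(f_1,h_4), S(f_2,h_4), S(f_1,h_5), S(f_2,h_5), S(f_3,h_5), S(h_4,h_5), S(f_1,h_6), S(f_2,h_6), S(f_3,h_6), S(h_4,h_6), S(h_5,h_6)) all reduce to 0 modulo the current basis, so we have a Gröbner basis.
Inter-reduce: drop elements whose leading term is divisible by another's, tail-reduce, and make monic.
Reduced Gröbner basis: {x_1 - 1/4x_3 - 2, x_2, x_3^2 + 16x_3}.
Label its elements g_1 = x_1 - 1/4x_3 - 2, g_2 = x_2, g_3 = x_3^2 + 16x_3.

Reduce p = 2x_1 - 7x_3^2 - 4 modulo G:
  leading term x_1: subtract (2)·g_1 from 2x_1 - 7x_3^2 - 4 → -7x_3^2 + 1/2x_3
  leading term x_3^2: subtract (-7)·g_3 from -7x_3^2 + 1/2x_3 → 225/2x_3
  leading term x_3: no divisor's leading term divides it; move 225/2x_3 to the remainder.
  normal form = 225/2x_3.
The normal form is nonzero, so p ∉ I. Since p minus its normal form lies in I, I + (p) = I + (r) where r = 225/2x_3; decide whether this ideal is the whole ring.
Run Buchberger on G together with r (pairs among the g_i already reduce to 0 since G is a Gröbner basis):
g_1 = x_1 - 1/4x_3 - 2, LT = x_1.
g_2 = x_2, LT = x_2.
g_3 = x_3^2 + 16x_3, LT = x_3^2.
r = 225/2x_3, LT = x_3.

The S-polynomials (S(g_1,g_2), S(g_1,g_3), S(g_1,r), S(g_2,g_3), S(g_2,r), S(g_3,r)) all reduce to 0 modulo the current basis, so we have a Gröbner basis.
Inter-reduce: drop elements whose leading term is divisible by another's, tail-reduce, and make monic.
Reduced Gröbner basis: {x_1 - 2, x_2, x_3}.
The reduced Gröbner basis of I + (p) is {x_1 - 2, x_2, x_3} ≠ {1}, a proper ideal, so the enlarged system stays consistent: p is independent of I, with normal form 225/2x_3.

The remainder on division by a Gröbner basis is unique — it is the normal form.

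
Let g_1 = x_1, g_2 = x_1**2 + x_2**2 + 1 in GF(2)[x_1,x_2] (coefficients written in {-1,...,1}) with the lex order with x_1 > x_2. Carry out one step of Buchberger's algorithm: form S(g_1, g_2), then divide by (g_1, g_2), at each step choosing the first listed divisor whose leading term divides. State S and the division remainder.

S(g_1, g_2) = x_2**2 + 1; remainder on division = x_2**2 + 1.

lcm(LM(g_1), LM(g_2)) = x_1**2.
S = (lcm/LT(g_1))·g_1 − (lcm/LT(g_2))·g_2 = x_2**2 + 1.
Reduce S modulo (g_1, g_2) in that order:
  leading term x_2**2: no divisor's leading term divides it; move x_2**2 to the remainder.
  leading term 1: no divisor's leading term divides it; move 1 to the remainder.
The remainder x_2**2 + 1 is nonzero, so it would be added as the next basis element.
An S-polynomial is built so that the two leading terms cancel; whether anything survives reduction is exactly the Gröbner-basis criterion.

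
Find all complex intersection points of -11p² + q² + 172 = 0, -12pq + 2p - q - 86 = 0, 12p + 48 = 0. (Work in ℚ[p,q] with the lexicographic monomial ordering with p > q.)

Compute a lex Gröbner basis by Buchberger's algorithm.
f_1 = -11p² + q² + 172, LT = p².
f_2 = -12pq + 2p - q - 86, LT = pq.
f_3 = 12p + 48, LT = p.

S(f_1,f_2): lcm = p²q. S = ⅙p² - 1/12pq - 43/6p - 1/11q³ - 172/11q.
  leading term p²: subtract (-1/66)·f_1 from ⅙p² - 1/12pq - 43/6p - 1/11q³ - 172/11q → -1/12pq - 43/6p - 1/11q³ + 1/66q² - 172/11q + 86/33
  leading term pq: subtract (1/144)·f_2 from -1/12pq - 43/6p - 1/11q³ + 1/66q² - 172/11q + 86/33 → -517/72p - 1/11q³ + 1/66q² - 24757/1584q + 2537/792
  leading term p: subtract (-517/864)·f_3 from -517/72p - 1/11q³ + 1/66q² - 24757/1584q + 2537/792 → -1/11q³ + 1/66q² - 24757/1584q + 25285/792
  leading term q³: no divisor's leading term divides it; move -1/11q³ to the remainder.
  leading term q²: no divisor's leading term divides it; move 1/66q² to the remainder.
  leading term q: no divisor's leading term divides it; move -24757/1584q to the remainder.
  leading term 1: no divisor's leading term divides it; move 25285/792 to the remainder.
  remainder -1/11q³ + 1/66q² - 24757/1584q + 25285/792 ≠ 0; add h_4 = -1/11q³ + 1/66q² - 24757/1584q + 25285/792 to the basis.

S(f_1,f_3): lcm = p². S = -4p - 1/11q² - 172/11.
  leading term p: subtract (-⅓)·f_3 from -4p - 1/11q² - 172/11 → -1/11q² + 4/11
  leading term q²: no divisor's leading term divides it; move -1/11q² to the remainder.
  leading term 1: no divisor's leading term divides it; move 4/11 to the remainder.
  remainder -1/11q² + 4/11 ≠ 0; add h_5 = -1/11q² + 4/11 to the basis.

S(f_2,f_3): lcm = pq. S = -⅙p - 47/12q + 43/6.
  leading term p: subtract (-1/72)·f_3 from -⅙p - 47/12q + 43/6 → -47/12q + 47/6
  leading term q: no divisor's leading term divides it; move -47/12q to the remainder.
  leading term 1: no divisor's leading term divides it; move 47/6 to the remainder.
  remainder -47/12q + 47/6 ≠ 0; add h_6 = -47/12q + 47/6 to the basis.

The other S-polynomials (S(f_1,h_4), S(f_2,h_4), S(f_3,h_4), S(f_1,h_5), S(f_2,h_5), S(f_3,h_5), S(h_4,h_5), S(f_1,h_6), S(f_2,h_6), S(f_3,h_6), S(h_4,h_6), S(h_5,h_6)) all reduce to 0 modulo the current basis, so we have a Gröbner basis.
Inter-reduce: drop elements whose leading term is divisible by another's, tail-reduce, and make monic.
Reduced Gröbner basis: {p + 4, q - 2}.

Since the basis is lex-ordered, q - 2 is univariate in q. Its roots are {2}. Back-substituting each root into the other basis elements fixes the other coordinates.
  q = 2: the earlier basis element becomes p + 4 = 0, giving p = -4 — point (-4, 2).
Check: every point annihilates each of the original generators.

{(-4, 2)}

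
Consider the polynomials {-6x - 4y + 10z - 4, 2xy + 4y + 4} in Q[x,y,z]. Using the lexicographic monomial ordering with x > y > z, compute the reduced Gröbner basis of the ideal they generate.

G = {x + 2/3y - 5/3z + 2/3, y^2 - 5/2yz - 2y - 3}

Buchberger's algorithm terminates because the ascending chain of leading-term ideals stabilizes.

f_1 = -6x - 4y + 10z - 4, LT = x.
f_2 = 2xy + 4y + 4, LT = xy.

S(f_1,f_2): lcm = xy. S = 2/3y^2 - 5/3yz - 4/3y - 2.
  leading term y^2: no divisor's leading term divides it; move 2/3y^2 to the remainder.
  leading term yz: no divisor's leading term divides it; move -5/3yz to the remainder.
  leading term y: no divisor's leading term divides it; move -4/3y to the remainder.
  leading term 1: no divisor's leading term divides it; move -2 to the remainder.
  remainder 2/3y^2 - 5/3yz - 4/3y - 2 ≠ 0; add g_3 = 2/3y^2 - 5/3yz - 4/3y - 2 to the basis.

S(f_1,g_3): leading monomials are coprime, so the S-polynomial reduces to 0 (Buchberger's first criterion).
S(f_2,g_3): lcm = xy^2. S = 5/2xyz + 2xy + 3x + 2y^2 + 2y.
  leading term xyz: subtract (-5/12yz)·f_1 from 5/2xyz + 2xy + 3x + 2y^2 + 2y → 2xy + 3x - 5/3y^2z + 2y^2 + 25/6yz^2 - 5/3yz + 2y
  leading term xy: subtract (-1/3y)·f_1 from 2xy + 3x - 5/3y^2z + 2y^2 + 25/6yz^2 - 5/3yz + 2y → 3x - 5/3y^2z + 2/3y^2 + 25/6yz^2 + 5/3yz + 2/3y
  leading term x: subtract (-1/2)·f_1 from 3x - 5/3y^2z + 2/3y^2 + 25/6yz^2 + 5/3yz + 2/3y → -5/3y^2z + 2/3y^2 + 25/6yz^2 + 5/3yz - 4/3y + 5z - 2
  leading term y^2z: subtract (-5/2z)·g_3 from -5/3y^2z + 2/3y^2 + 25/6yz^2 + 5/3yz - 4/3y + 5z - 2 → 2/3y^2 - 5/3yz - 4/3y - 2
  leading term y^2: subtract (1)·g_3 from 2/3y^2 - 5/3yz - 4/3y - 2 → 0
  remainder 0.

Every S-polynomial of the final basis reduces to 0, so we have a Gröbner basis.
Inter-reduce: drop elements whose leading term is divisible by another's, tail-reduce, and make monic.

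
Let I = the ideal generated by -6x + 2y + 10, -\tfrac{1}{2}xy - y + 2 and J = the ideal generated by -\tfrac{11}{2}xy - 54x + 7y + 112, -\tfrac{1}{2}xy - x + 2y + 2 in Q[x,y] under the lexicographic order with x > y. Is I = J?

Equality of ideals is decidable: compute both reduced Gröbner bases (unique for the ordering) and check whether they agree.
Buchberger on the first generating set:
f_1 = -6x + 2y + 10, LT = x.
f_2 = -\tfrac{1}{2}xy - y + 2, LT = xy.

S(f_1,f_2): lcm = xy. S = -\tfrac{1}{3}y^{2} - \tfrac{11}{3}y + 4.
  leading term y^{2}: no divisor's leading term divides it; move -\tfrac{1}{3}y^{2} to the remainder.
  leading term y: no divisor's leading term divides it; move -\tfrac{11}{3}y to the remainder.
  leading term 1: no divisor's leading term divides it; move 4 to the remainder.
  remainder -\tfrac{1}{3}y^{2} - \tfrac{11}{3}y + 4 ≠ 0; add g_3 = -\tfrac{1}{3}y^{2} - \tfrac{11}{3}y + 4 to the basis.

The other S-polynomials (S(f_1,g_3), S(f_2,g_3)) all reduce to 0 modulo the current basis, so we have a Gröbner basis.
Inter-reduce: drop elements whose leading term is divisible by another's, tail-reduce, and make monic.
Reduced Gröbner basis: {x - \tfrac{1}{3}y - \tfrac{5}{3}, y^{2} + 11y - 12}.

Buchberger on the second generating set:
h_1 = -\tfrac{11}{2}xy - 54x + 7y + 112, LT = xy.
h_2 = -\tfrac{1}{2}xy - x + 2y + 2, LT = xy.

S(h_1,h_2): lcm = xy. S = \tfrac{86}{11}x + \tfrac{30}{11}y - \tfrac{180}{11}.
  leading term x: no divisor's leading term divides it; move \tfrac{86}{11}x to the remainder.
  leading term y: no divisor's leading term divides it; move \tfrac{30}{11}y to the remainder.
  leading term 1: no divisor's leading term divides it; move -\tfrac{180}{11} to the remainder.
  remainder \tfrac{86}{11}x + \tfrac{30}{11}y - \tfrac{180}{11} ≠ 0; add k_3 = \tfrac{86}{11}x + \tfrac{30}{11}y - \tfrac{180}{11} to the basis.

S(h_1,k_3): lcm = xy. S = \tfrac{108}{11}x - \tfrac{15}{43}y^{2} + \tfrac{388}{473}y - \tfrac{224}{11}.
  leading term x: subtract (\tfrac{54}{43})·k_3 from \tfrac{108}{11}x - \tfrac{15}{43}y^{2} + \tfrac{388}{473}y - \tfrac{224}{11} → -\tfrac{15}{43}y^{2} - \tfrac{112}{43}y + \tfrac{8}{43}
  leading term y^{2}: no divisor's leading term divides it; move -\tfrac{15}{43}y^{2} to the remainder.
  leading term y: no divisor's leading term divides it; move -\tfrac{112}{43}y to the remainder.
  leading term 1: no divisor's leading term divides it; move \tfrac{8}{43} to the remainder.
  remainder -\tfrac{15}{43}y^{2} - \tfrac{112}{43}y + \tfrac{8}{43} ≠ 0; add k_4 = -\tfrac{15}{43}y^{2} - \tfrac{112}{43}y + \tfrac{8}{43} to the basis.

The other S-polynomials (S(h_2,k_3), S(h_1,k_4), S(h_2,k_4), S(k_3,k_4)) all reduce to 0 modulo the current basis, so we have a Gröbner basis.
Inter-reduce: drop elements whose leading term is divisible by another's, tail-reduce, and make monic.
Reduced Gröbner basis: {x + \tfrac{15}{43}y - \tfrac{90}{43}, y^{2} + \tfrac{112}{15}y - \tfrac{8}{15}}.

Since the reduced bases disagree, the two ideals are not the same.

No, the ideals differ.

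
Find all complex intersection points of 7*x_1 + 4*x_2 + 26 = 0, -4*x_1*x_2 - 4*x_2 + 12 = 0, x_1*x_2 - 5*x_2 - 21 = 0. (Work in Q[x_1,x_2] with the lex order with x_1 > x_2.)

Compute a lex Gröbner basis by Buchberger's algorithm.
f_1 = 7*x_1 + 4*x_2 + 26, LT = x_1.
f_2 = -4*x_1*x_2 - 4*x_2 + 12, LT = x_1*x_2.
f_3 = x_1*x_2 - 5*x_2 - 21, LT = x_1*x_2.

S(f_1,f_2): lcm = x_1*x_2. S = 4/7*x_2**2 + 19/7*x_2 + 3.
  reduce S modulo (f_1, f_2, f_3):
  remainder 4/7*x_2**2 + 19/7*x_2 + 3 ≠ 0; add h_4 = 4/7*x_2**2 + 19/7*x_2 + 3 to the basis.

S(f_1,f_3): lcm = x_1*x_2. S = 4/7*x_2**2 + 61/7*x_2 + 21.
  reduce S modulo (f_1, f_2, f_3, h_4):
  remainder 6*x_2 + 18 ≠ 0; add h_5 = 6*x_2 + 18 to the basis.

The other S-polynomials (S(f_2,f_3), S(f_1,h_4), S(f_2,h_4), S(f_3,h_4), S(f_1,h_5), S(f_2,h_5), S(f_3,h_5), S(h_4,h_5)) all reduce to 0 modulo the current basis, so we have a Gröbner basis.
Inter-reduce: drop elements whose leading term is divisible by another's, tail-reduce, and make monic.
Reduced Gröbner basis: {x_1 + 2, x_2 + 3}.

A lex Gröbner basis eliminates variables successively. Here x_2 + 3 depends only on x_2, with roots {-3}; lifting each root through the earlier basis elements recovers the full solutions.
  x_2 = -3: the earlier basis element becomes x_1 + 2 = 0, giving x_1 = -2 — point (-2, -3).

{(-2, -3)}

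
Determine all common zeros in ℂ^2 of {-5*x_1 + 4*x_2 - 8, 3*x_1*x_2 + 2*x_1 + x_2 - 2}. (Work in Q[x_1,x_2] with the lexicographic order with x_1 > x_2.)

Compute a lex Gröbner basis by Buchberger's algorithm.
f_1 = -5*x_1 + 4*x_2 - 8, LT = x_1.
f_2 = 3*x_1*x_2 + 2*x_1 + x_2 - 2, LT = x_1*x_2.

S(f_1,f_2): lcm = x_1*x_2. S = -2/3*x_1 - 4/5*x_2**2 + 19/15*x_2 + 2/3.
  leading term x_1: subtract (2/15)·f_1 from -2/3*x_1 - 4/5*x_2**2 + 19/15*x_2 + 2/3 → -4/5*x_2**2 + 11/15*x_2 + 26/15
  leading term x_2**2: no divisor's leading term divides it; move -4/5*x_2**2 to the remainder.
  leading term x_2: no divisor's leading term divides it; move 11/15*x_2 to the remainder.
  leading term 1: no divisor's leading term divides it; move 26/15 to the remainder.
  remainder -4/5*x_2**2 + 11/15*x_2 + 26/15 ≠ 0; add h_3 = -4/5*x_2**2 + 11/15*x_2 + 26/15 to the basis.

The other S-polynomials (S(f_1,h_3), S(f_2,h_3)) all reduce to 0 modulo the current basis, so we have a Gröbner basis.
Inter-reduce: drop elements whose leading term is divisible by another's, tail-reduce, and make monic.
Reduced Gröbner basis: {x_1 - 4/5*x_2 + 8/5, x_2**2 - 11/12*x_2 - 13/6}.

The lex basis is triangular: the last element involves only x_2. Solving x_2**2 - 11/12*x_2 - 13/6 = 0 gives x_2 ∈ {-13/12, 2}; substituting each value into the earlier elements determines the remaining variables.
  x_2 = -13/12: the earlier basis element becomes x_1 + 37/15 = 0, giving x_1 = -37/15 — point (-37/15, -13/12).
  x_2 = 2: the earlier basis element becomes x_1 = 0, giving x_1 = 0 — point (0, 2).
Substituting each solution back into the original system confirms all equations vanish.

{(-37/15, -13/12), (0, 2)}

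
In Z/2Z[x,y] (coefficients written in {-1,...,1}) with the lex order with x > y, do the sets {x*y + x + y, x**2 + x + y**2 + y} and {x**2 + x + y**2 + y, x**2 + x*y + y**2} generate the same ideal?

Equality of ideals is decidable: compute both reduced Gröbner bases (unique for the ordering) and check whether they agree.
Buchberger on the first generating set:
f_1 = x*y + x + y, LT = x*y.
f_2 = x**2 + x + y**2 + y, LT = x**2.

S(f_1,f_2): lcm = x**2*y. S = x**2 + y**3 + y**2.
  leading term x**2: subtract (1)·f_2 from x**2 + y**3 + y**2 → x + y**3 + y
  leading term x: no divisor's leading term divides it; move x to the remainder.
  leading term y**3: no divisor's leading term divides it; move y**3 to the remainder.
  leading term y: no divisor's leading term divides it; move y to the remainder.
  remainder x + y**3 + y ≠ 0; add g_3 = x + y**3 + y to the basis.

S(f_1,g_3): lcm = x*y. S = x + y**4 + y**2 + y.
  leading term x: subtract (1)·g_3 from x + y**4 + y**2 + y → y**4 + y**3 + y**2
  leading term y**4: no divisor's leading term divides it; move y**4 to the remainder.
  leading term y**3: no divisor's leading term divides it; move y**3 to the remainder.
  leading term y**2: no divisor's leading term divides it; move y**2 to the remainder.
  remainder y**4 + y**3 + y**2 ≠ 0; add g_4 = y**4 + y**3 + y**2 to the basis.

The other S-polynomials (S(f_2,g_3), S(f_1,g_4), S(f_2,g_4), S(g_3,g_4)) all reduce to 0 modulo the current basis, so we have a Gröbner basis.
Inter-reduce: drop elements whose leading term is divisible by another's, tail-reduce, and make monic.
Reduced Gröbner basis: {x + y**3 + y, y**4 + y**3 + y**2}.

Buchberger on the second generating set:
h_1 = x**2 + x + y**2 + y, LT = x**2.
h_2 = x**2 + x*y + y**2, LT = x**2.

S(h_1,h_2): lcm = x**2. S = x*y + x + y.
  leading term x*y: no divisor's leading term divides it; move x*y to the remainder.
  leading term x: no divisor's leading term divides it; move x to the remainder.
  leading term y: no divisor's leading term divides it; move y to the remainder.
  remainder x*y + x + y ≠ 0; add k_3 = x*y + x + y to the basis.

S(h_1,k_3): lcm = x**2*y. S = x**2 + y**3 + y**2.
  leading term x**2: subtract (1)·h_1 from x**2 + y**3 + y**2 → x + y**3 + y
  leading term x: no divisor's leading term divides it; move x to the remainder.
  leading term y**3: no divisor's leading term divides it; move y**3 to the remainder.
  leading term y: no divisor's leading term divides it; move y to the remainder.
  remainder x + y**3 + y ≠ 0; add k_4 = x + y**3 + y to the basis.

S(k_3,k_4): lcm = x*y. S = x + y**4 + y**2 + y.
  leading term x: subtract (1)·k_4 from x + y**4 + y**2 + y → y**4 + y**3 + y**2
  leading term y**4: no divisor's leading term divides it; move y**4 to the remainder.
  leading term y**3: no divisor's leading term divides it; move y**3 to the remainder.
  leading term y**2: no divisor's leading term divides it; move y**2 to the remainder.
  remainder y**4 + y**3 + y**2 ≠ 0; add k_5 = y**4 + y**3 + y**2 to the basis.

The other S-polynomials (S(h_2,k_3), S(h_1,k_4), S(h_2,k_4), S(h_1,k_5), S(h_2,k_5), S(k_3,k_5), S(k_4,k_5)) all reduce to 0 modulo the current basis, so we have a Gröbner basis.
Inter-reduce: drop elements whose leading term is divisible by another's, tail-reduce, and make monic.
Reduced Gröbner basis: {x + y**3 + y, y**4 + y**3 + y**2}.

Same reduced basis, so the two generating sets span the same ideal.

Yes, the ideals are equal.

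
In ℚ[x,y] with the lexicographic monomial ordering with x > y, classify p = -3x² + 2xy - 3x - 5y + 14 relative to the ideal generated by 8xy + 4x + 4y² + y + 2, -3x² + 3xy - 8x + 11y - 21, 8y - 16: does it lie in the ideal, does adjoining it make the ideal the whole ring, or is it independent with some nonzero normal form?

-3x² + 2xy - 3x - 5y + 14 lies in I (it reduces to 0).

First compute the reduced Gröbner basis of I by Buchberger's algorithm.
f_1 = 8xy + 4x + 4y² + y + 2, LT = xy.
f_2 = -3x² + 3xy - 8x + 11y - 21, LT = x².
f_3 = 8y - 16, LT = y.

S(f_1,f_2): lcm = x²y. S = ½x² + 3/2xy² - 61/24xy + ¼x + 11/3y² - 7y.
  leading term x²: subtract (-⅙)·f_2 from ½x² + 3/2xy² - 61/24xy + ¼x + 11/3y² - 7y → 3/2xy² - 49/24xy - 13/12x + 11/3y² - 31/6y - 7/2
  leading term xy²: subtract (3/16y)·f_1 from 3/2xy² - 49/24xy - 13/12x + 11/3y² - 31/6y - 7/2 → -67/24xy - 13/12x - ¾y³ + 167/48y² - 133/24y - 7/2
  leading term xy: subtract (-67/192)·f_1 from -67/24xy - 13/12x - ¾y³ + 167/48y² - 133/24y - 7/2 → 5/16x - ¾y³ + 39/8y² - 997/192y - 269/96
  leading term x: no divisor's leading term divides it; move 5/16x to the remainder.
  leading term y³: subtract (-3/32y²)·f_3 from -¾y³ + 39/8y² - 997/192y - 269/96 → 27/8y² - 997/192y - 269/96
  leading term y²: subtract (27/64y)·f_3 from 27/8y² - 997/192y - 269/96 → 299/192y - 269/96
  leading term y: subtract (299/1536)·f_3 from 299/192y - 269/96 → 5/16
  leading term 1: no divisor's leading term divides it; move 5/16 to the remainder.
  remainder 5/16x + 5/16 ≠ 0; add h_4 = 5/16x + 5/16 to the basis.

The other S-polynomials (S(f_1,f_3), S(f_2,f_3), S(f_1,h_4), S(f_2,h_4), S(f_3,h_4)) all reduce to 0 modulo the current basis, so we have a Gröbner basis.
Inter-reduce: drop elements whose leading term is divisible by another's, tail-reduce, and make monic.
Reduced Gröbner basis: {x + 1, y - 2}.
Label its elements g_1 = x + 1, g_2 = y - 2.

Reduce p = -3x² + 2xy - 3x - 5y + 14 modulo G:
  leading term x²: subtract (-3x)·g_1 from -3x² + 2xy - 3x - 5y + 14 → 2xy - 5y + 14
  leading term xy: subtract (2y)·g_1 from 2xy - 5y + 14 → -7y + 14
  leading term y: subtract (-7)·g_2 from -7y + 14 → 0
  normal form = 0.
Since the normal form is 0, p ∈ I.

Ideal membership is decidable via reduction modulo a Gröbner basis.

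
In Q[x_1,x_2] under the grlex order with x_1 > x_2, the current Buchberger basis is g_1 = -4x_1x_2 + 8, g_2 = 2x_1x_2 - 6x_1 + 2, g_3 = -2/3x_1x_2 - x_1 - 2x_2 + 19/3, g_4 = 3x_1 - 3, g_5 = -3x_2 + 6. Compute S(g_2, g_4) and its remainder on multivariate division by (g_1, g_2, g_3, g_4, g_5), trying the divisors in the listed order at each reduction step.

lcm(LM(g_2), LM(g_4)) = x_1x_2.
S = (lcm/LT(g_2))·g_2 − (lcm/LT(g_4))·g_4 = -3x_1 + x_2 + 1.
Reduce S modulo (g_1, g_2, g_3, g_4, g_5) in that order:
  leading term x_1: subtract (-1)·g_4 from -3x_1 + x_2 + 1 → x_2 - 2
  leading term x_2: subtract (-1/3)·g_5 from x_2 - 2 → 0
The remainder is 0, so this S-polynomial contributes no new basis element.
This is the inner loop of Buchberger's algorithm — each nonzero remainder becomes a new basis element.

S(g_2, g_4) = -3x_1 + x_2 + 1; remainder on division = 0.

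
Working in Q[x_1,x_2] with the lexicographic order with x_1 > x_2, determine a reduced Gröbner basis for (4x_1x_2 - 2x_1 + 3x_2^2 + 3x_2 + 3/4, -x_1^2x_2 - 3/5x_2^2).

G = {x_1 - 3/2x_2^4 - 107/20x_2^3 - 133/40x_2^2 - 33/16x_2 - 3/8, x_2^5 + 46/15x_2^4 + 13/30x_2^3 + 23/30x_2^2 + 1/16x_2}

f_1 = 4x_1x_2 - 2x_1 + 3x_2^2 + 3x_2 + 3/4, LT = x_1x_2.
f_2 = -x_1^2x_2 - 3/5x_2^2, LT = x_1^2x_2.

S(f_1,f_2): lcm = x_1^2x_2. S = -1/2x_1^2 + 3/4x_1x_2^2 + 3/4x_1x_2 + 3/16x_1 - 3/5x_2^2.
  leading term x_1^2: no divisor's leading term divides it; move -1/2x_1^2 to the remainder.
  leading term x_1x_2^2: subtract (3/16x_2)·f_1 from 3/4x_1x_2^2 + 3/4x_1x_2 + 3/16x_1 - 3/5x_2^2 → 9/8x_1x_2 + 3/16x_1 - 9/16x_2^3 - 93/80x_2^2 - 9/64x_2
  leading term x_1x_2: subtract (9/32)·f_1 from 9/8x_1x_2 + 3/16x_1 - 9/16x_2^3 - 93/80x_2^2 - 9/64x_2 → 3/4x_1 - 9/16x_2^3 - 321/160x_2^2 - 63/64x_2 - 27/128
  leading term x_1: no divisor's leading term divides it; move 3/4x_1 to the remainder.
  leading term x_2^3: no divisor's leading term divides it; move -9/16x_2^3 to the remainder.
  leading term x_2^2: no divisor's leading term divides it; move -321/160x_2^2 to the remainder.
  leading term x_2: no divisor's leading term divides it; move -63/64x_2 to the remainder.
  leading term 1: no divisor's leading term divides it; move -27/128 to the remainder.
  remainder -1/2x_1^2 + 3/4x_1 - 9/16x_2^3 - 321/160x_2^2 - 63/64x_2 - 27/128 ≠ 0; add g_3 = -1/2x_1^2 + 3/4x_1 - 9/16x_2^3 - 321/160x_2^2 - 63/64x_2 - 27/128 to the basis.

S(f_1,g_3): lcm = x_1^2x_2. S = -1/2x_1^2 + 3/4x_1x_2^2 + 9/4x_1x_2 + 3/16x_1 - 9/8x_2^4 - 321/80x_2^3 - 63/32x_2^2 - 27/64x_2.
  leading term x_1^2: subtract (1)·g_3 from -1/2x_1^2 + 3/4x_1x_2^2 + 9/4x_1x_2 + 3/16x_1 - 9/8x_2^4 - 321/80x_2^3 - 63/32x_2^2 - 27/64x_2 → 3/4x_1x_2^2 + 9/4x_1x_2 - 9/16x_1 - 9/8x_2^4 - 69/20x_2^3 + 3/80x_2^2 + 9/16x_2 + 27/128
  leading term x_1x_2^2: subtract (3/16x_2)·f_1 from 3/4x_1x_2^2 + 9/4x_1x_2 - 9/16x_1 - 9/8x_2^4 - 69/20x_2^3 + 3/80x_2^2 + 9/16x_2 + 27/128 → 21/8x_1x_2 - 9/16x_1 - 9/8x_2^4 - 321/80x_2^3 - 21/40x_2^2 + 27/64x_2 + 27/128
  leading term x_1x_2: subtract (21/32)·f_1 from 21/8x_1x_2 - 9/16x_1 - 9/8x_2^4 - 321/80x_2^3 - 21/40x_2^2 + 27/64x_2 + 27/128 → 3/4x_1 - 9/8x_2^4 - 321/80x_2^3 - 399/160x_2^2 - 99/64x_2 - 9/32
  leading term x_1: no divisor's leading term divides it; move 3/4x_1 to the remainder.
  leading term x_2^4: no divisor's leading term divides it; move -9/8x_2^4 to the remainder.
  leading term x_2^3: no divisor's leading term divides it; move -321/80x_2^3 to the remainder.
  leading term x_2^2: no divisor's leading term divides it; move -399/160x_2^2 to the remainder.
  leading term x_2: no divisor's leading term divides it; move -99/64x_2 to the remainder.
  leading term 1: no divisor's leading term divides it; move -9/32 to the remainder.
  remainder 3/4x_1 - 9/8x_2^4 - 321/80x_2^3 - 399/160x_2^2 - 99/64x_2 - 9/32 ≠ 0; add g_4 = 3/4x_1 - 9/8x_2^4 - 321/80x_2^3 - 399/160x_2^2 - 99/64x_2 - 9/32 to the basis.

S(f_1,g_4): lcm = x_1x_2. S = -1/2x_1 + 3/2x_2^5 + 107/20x_2^4 + 133/40x_2^3 + 45/16x_2^2 + 9/8x_2 + 3/16.
  leading term x_1: subtract (-2/3)·g_4 from -1/2x_1 + 3/2x_2^5 + 107/20x_2^4 + 133/40x_2^3 + 45/16x_2^2 + 9/8x_2 + 3/16 → 3/2x_2^5 + 23/5x_2^4 + 13/20x_2^3 + 23/20x_2^2 + 3/32x_2
  leading term x_2^5: no divisor's leading term divides it; move 3/2x_2^5 to the remainder.
  leading term x_2^4: no divisor's leading term divides it; move 23/5x_2^4 to the remainder.
  leading term x_2^3: no divisor's leading term divides it; move 13/20x_2^3 to the remainder.
  leading term x_2^2: no divisor's leading term divides it; move 23/20x_2^2 to the remainder.
  leading term x_2: no divisor's leading term divides it; move 3/32x_2 to the remainder.
  remainder 3/2x_2^5 + 23/5x_2^4 + 13/20x_2^3 + 23/20x_2^2 + 3/32x_2 ≠ 0; add g_5 = 3/2x_2^5 + 23/5x_2^4 + 13/20x_2^3 + 23/20x_2^2 + 3/32x_2 to the basis.

The other S-polynomials (S(f_2,g_3), S(f_2,g_4), S(g_3,g_4), S(f_1,g_5), S(f_2,g_5), S(g_3,g_5), S(g_4,g_5)) all reduce to 0 modulo the current basis, so we have a Gröbner basis.
Inter-reduce: drop elements whose leading term is divisible by another's, tail-reduce, and make monic.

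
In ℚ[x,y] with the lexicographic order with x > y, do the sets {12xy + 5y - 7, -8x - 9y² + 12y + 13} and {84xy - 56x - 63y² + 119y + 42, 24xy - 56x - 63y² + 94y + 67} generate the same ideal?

Two ideals are equal iff their reduced Gröbner bases coincide (the reduced basis is unique for a fixed ordering).
Buchberger on the first generating set:
f_1 = 12xy + 5y - 7, LT = xy.
f_2 = -8x - 9y² + 12y + 13, LT = x.

S(f_1,f_2): lcm = xy. S = -9/8y³ + 3/2y² + 49/24y - 7/12.
  leading term y³: no divisor's leading term divides it; move -9/8y³ to the remainder.
  leading term y²: no divisor's leading term divides it; move 3/2y² to the remainder.
  leading term y: no divisor's leading term divides it; move 49/24y to the remainder.
  leading term 1: no divisor's leading term divides it; move -7/12 to the remainder.
  remainder -9/8y³ + 3/2y² + 49/24y - 7/12 ≠ 0; add g_3 = -9/8y³ + 3/2y² + 49/24y - 7/12 to the basis.

S(f_1,g_3): lcm = xy³. S = 4/3xy² + 49/27xy - 14/27x + 5/12y³ - 7/12y².
  leading term xy²: subtract (1/9y)·f_1 from 4/3xy² + 49/27xy - 14/27x + 5/12y³ - 7/12y² → 49/27xy - 14/27x + 5/12y³ - 41/36y² + 7/9y
  leading term xy: subtract (49/324)·f_1 from 49/27xy - 14/27x + 5/12y³ - 41/36y² + 7/9y → -14/27x + 5/12y³ - 41/36y² + 7/324y + 343/324
  leading term x: subtract (7/108)·f_2 from -14/27x + 5/12y³ - 41/36y² + 7/324y + 343/324 → 5/12y³ - 5/9y² - 245/324y + 35/162
  leading term y³: subtract (-10/27)·g_3 from 5/12y³ - 5/9y² - 245/324y + 35/162 → 0
  remainder 0.

S(f_2,g_3): leading monomials are coprime, so the S-polynomial reduces to 0 (Buchberger's first criterion).
Every S-polynomial of the final basis reduces to 0, so we have a Gröbner basis.
Inter-reduce: drop elements whose leading term is divisible by another's, tail-reduce, and make monic.
Reduced Gröbner basis: {x + 9/8y² - 3/2y - 13/8, y³ - 4/3y² - 49/27y + 14/27}.

Buchberger on the second generating set:
h_1 = 84xy - 56x - 63y² + 119y + 42, LT = xy.
h_2 = 24xy - 56x - 63y² + 94y + 67, LT = xy.

S(h_1,h_2): lcm = xy. S = 5/3x + 15/8y² - 5/2y - 55/24.
  leading term x: no divisor's leading term divides it; move 5/3x to the remainder.
  leading term y²: no divisor's leading term divides it; move 15/8y² to the remainder.
  leading term y: no divisor's leading term divides it; move -5/2y to the remainder.
  leading term 1: no divisor's leading term divides it; move -55/24 to the remainder.
  remainder 5/3x + 15/8y² - 5/2y - 55/24 ≠ 0; add k_3 = 5/3x + 15/8y² - 5/2y - 55/24 to the basis.

S(h_1,k_3): lcm = xy. S = -⅔x - 9/8y³ + ¾y² + 67/24y + ½.
  leading term x: subtract (-⅖)·k_3 from -⅔x - 9/8y³ + ¾y² + 67/24y + ½ → -9/8y³ + 3/2y² + 43/24y - 5/12
  leading term y³: no divisor's leading term divides it; move -9/8y³ to the remainder.
  leading term y²: no divisor's leading term divides it; move 3/2y² to the remainder.
  leading term y: no divisor's leading term divides it; move 43/24y to the remainder.
  leading term 1: no divisor's leading term divides it; move -5/12 to the remainder.
  remainder -9/8y³ + 3/2y² + 43/24y - 5/12 ≠ 0; add k_4 = -9/8y³ + 3/2y² + 43/24y - 5/12 to the basis.

S(h_2,k_3): lcm = xy. S = -7/3x - 9/8y³ - 9/8y² + 127/24y + 67/24.
  leading term x: subtract (-7/5)·k_3 from -7/3x - 9/8y³ - 9/8y² + 127/24y + 67/24 → -9/8y³ + 3/2y² + 43/24y - 5/12
  leading term y³: subtract (1)·k_4 from -9/8y³ + 3/2y² + 43/24y - 5/12 → 0
  remainder 0.

S(h_1,k_4): lcm = xy³. S = ⅔xy² + 43/27xy - 10/27x - ¾y⁴ + 17/12y³ + ½y².
  leading term xy²: subtract (1/126y)·h_1 from ⅔xy² + 43/27xy - 10/27x - ¾y⁴ + 17/12y³ + ½y² → 55/27xy - 10/27x - ¾y⁴ + 23/12y³ - 4/9y² - ⅓y
  leading term xy: subtract (55/2268)·h_1 from 55/27xy - 10/27x - ¾y⁴ + 23/12y³ - 4/9y² - ⅓y → 80/81x - ¾y⁴ + 23/12y³ + 13/12y² - 1043/324y - 55/54
  leading term x: subtract (16/27)·k_3 from 80/81x - ¾y⁴ + 23/12y³ + 13/12y² - 1043/324y - 55/54 → -¾y⁴ + 23/12y³ - 1/36y² - 563/324y + 55/162
  leading term y⁴: subtract (⅔y)·k_4 from -¾y⁴ + 23/12y³ - 1/36y² - 563/324y + 55/162 → 11/12y³ - 11/9y² - 473/324y + 55/162
  leading term y³: subtract (-22/27)·k_4 from 11/12y³ - 11/9y² - 473/324y + 55/162 → 0
  remainder 0.

S(h_2,k_4): lcm = xy³. S = -xy² + 43/27xy - 10/27x - 21/8y⁴ + 47/12y³ + 67/24y².
  leading term xy²: subtract (-1/84y)·h_1 from -xy² + 43/27xy - 10/27x - 21/8y⁴ + 47/12y³ + 67/24y² → 25/27xy - 10/27x - 21/8y⁴ + 19/6y³ + 101/24y² + ½y
  leading term xy: subtract (25/2268)·h_1 from 25/27xy - 10/27x - 21/8y⁴ + 19/6y³ + 101/24y² + ½y → 20/81x - 21/8y⁴ + 19/6y³ + 353/72y² - 263/324y - 25/54
  leading term x: subtract (4/27)·k_3 from 20/81x - 21/8y⁴ + 19/6y³ + 353/72y² - 263/324y - 25/54 → -21/8y⁴ + 19/6y³ + 37/8y² - 143/324y - 10/81
  leading term y⁴: subtract (7/3y)·k_4 from -21/8y⁴ + 19/6y³ + 37/8y² - 143/324y - 10/81 → -⅓y³ + 4/9y² + 43/81y - 10/81
  leading term y³: subtract (8/27)·k_4 from -⅓y³ + 4/9y² + 43/81y - 10/81 → 0
  remainder 0.

S(k_3,k_4): leading monomials are coprime, so the S-polynomial reduces to 0 (Buchberger's first criterion).
Every S-polynomial of the final basis reduces to 0, so we have a Gröbner basis.
Inter-reduce: drop elements whose leading term is divisible by another's, tail-reduce, and make monic.
Reduced Gröbner basis: {x + 9/8y² - 3/2y - 11/8, y³ - 4/3y² - 43/27y + 10/27}.

These differ, so the ideals are not equal.

No, the ideals differ.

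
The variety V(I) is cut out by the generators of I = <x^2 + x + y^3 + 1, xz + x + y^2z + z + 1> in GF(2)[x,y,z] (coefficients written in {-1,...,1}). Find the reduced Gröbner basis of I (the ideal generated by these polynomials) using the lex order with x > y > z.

f_1 = x^2 + x + y^3 + 1, LT = x^2.
f_2 = xz + x + y^2z + z + 1, LT = xz.

S(f_1,f_2): lcm = x^2z. S = x^2 + xy^2z + x + y^3z + z.
  leading term x^2: subtract (1)·f_1 from x^2 + xy^2z + x + y^3z + z → xy^2z + y^3z + y^3 + z + 1
  leading term xy^2z: subtract (y^2)·f_2 from xy^2z + y^3z + y^3 + z + 1 → xy^2 + y^4z + y^3z + y^3 + y^2z + y^2 + z + 1
  leading term xy^2: no divisor's leading term divides it; move xy^2 to the remainder.
  leading term y^4z: no divisor's leading term divides it; move y^4z to the remainder.
  leading term y^3z: no divisor's leading term divides it; move y^3z to the remainder.
  leading term y^3: no divisor's leading term divides it; move y^3 to the remainder.
  leading term y^2z: no divisor's leading term divides it; move y^2z to the remainder.
  leading term y^2: no divisor's leading term divides it; move y^2 to the remainder.
  leading term z: no divisor's leading term divides it; move z to the remainder.
  leading term 1: no divisor's leading term divides it; move 1 to the remainder.
  remainder xy^2 + y^4z + y^3z + y^3 + y^2z + y^2 + z + 1 ≠ 0; add g_3 = xy^2 + y^4z + y^3z + y^3 + y^2z + y^2 + z + 1 to the basis.

S(f_2,g_3): lcm = xy^2z. S = xy^2 + y^4z^2 + y^4z + y^3z^2 + y^3z + y^2z^2 + y^2 + z^2 + z.
  leading term xy^2: subtract (1)·g_3 from xy^2 + y^4z^2 + y^4z + y^3z^2 + y^3z + y^2z^2 + y^2 + z^2 + z → y^4z^2 + y^3z^2 + y^3 + y^2z^2 + y^2z + z^2 + 1
  leading term y^4z^2: no divisor's leading term divides it; move y^4z^2 to the remainder.
  leading term y^3z^2: no divisor's leading term divides it; move y^3z^2 to the remainder.
  leading term y^3: no divisor's leading term divides it; move y^3 to the remainder.
  leading term y^2z^2: no divisor's leading term divides it; move y^2z^2 to the remainder.
  leading term y^2z: no divisor's leading term divides it; move y^2z to the remainder.
  leading term z^2: no divisor's leading term divides it; move z^2 to the remainder.
  leading term 1: no divisor's leading term divides it; move 1 to the remainder.
  remainder y^4z^2 + y^3z^2 + y^3 + y^2z^2 + y^2z + z^2 + 1 ≠ 0; add g_4 = y^4z^2 + y^3z^2 + y^3 + y^2z^2 + y^2z + z^2 + 1 to the basis.

The other S-polynomials (S(f_1,g_3), S(f_1,g_4), S(f_2,g_4), S(g_3,g_4)) all reduce to 0 modulo the current basis, so we have a Gröbner basis.

G = {x^2 + x + y^3 + 1, xy^2 + y^4z + y^3z + y^3 + y^2z + y^2 + z + 1, xz + x + y^2z + z + 1, y^4z^2 + y^3z^2 + y^3 + y^2z^2 + y^2z + z^2 + 1}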